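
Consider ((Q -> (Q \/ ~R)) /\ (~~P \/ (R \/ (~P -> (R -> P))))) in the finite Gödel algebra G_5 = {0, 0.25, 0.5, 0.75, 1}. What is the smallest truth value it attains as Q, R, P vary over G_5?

The minimum is attained at Q = 0, R = 0.25, P = 0:
  ~R: Gödel ¬ of 0.25 = 0 (operand ≠ 0)
  (Q \/ ~R) = max(0, 0) = 0
  (Q -> (Q \/ ~R)): 0 ≤ 0, so result = 1
  ~P: Gödel ¬ of 0 = 1 (operand is 0)
  ~~P: Gödel ¬ of 1 = 0 (operand ≠ 0)
  ~P: Gödel ¬ of 0 = 1 (operand is 0)
  (R -> P): 0.25 > 0, so result = 0
  (~P -> (R -> P)): 1 > 0, so result = 0
  (R \/ (~P -> (R -> P))) = max(0.25, 0) = 0.25
  (~~P \/ (R \/ (~P -> (R -> P)))) = max(0, 0.25) = 0.25
  ((Q -> (Q \/ ~R)) /\ (~~P \/ (R \/ (~P -> (R -> P))))) = min(1, 0.25) = 0.25
Checking all 125 assignments confirms none give a value below 0.25.

0.25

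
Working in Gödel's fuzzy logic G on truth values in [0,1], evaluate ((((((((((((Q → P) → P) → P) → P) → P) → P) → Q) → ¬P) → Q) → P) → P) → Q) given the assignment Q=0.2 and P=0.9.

0.20

(Q → P): 0.2 ≤ 0.9, so result = 1
((Q → P) → P): 1 > 0.9, so result = 0.9
(((Q → P) → P) → P): 0.9 ≤ 0.9, so result = 1
((((Q → P) → P) → P) → P): 1 > 0.9, so result = 0.9
(((((Q → P) → P) → P) → P) → P): 0.9 ≤ 0.9, so result = 1
((((((Q → P) → P) → P) → P) → P) → P): 1 > 0.9, so result = 0.9
(((((((Q → P) → P) → P) → P) → P) → P) → Q): 0.9 > 0.2, so result = 0.2
¬P: Gödel ¬ of 0.9 = 0 (operand ≠ 0)
((((((((Q → P) → P) → P) → P) → P) → P) → Q) → ¬P): 0.2 > 0, so result = 0
(((((((((Q → P) → P) → P) → P) → P) → P) → Q) → ¬P) → Q): 0 ≤ 0.2, so result = 1
((((((((((Q → P) → P) → P) → P) → P) → P) → Q) → ¬P) → Q) → P): 1 > 0.9, so result = 0.9
(((((((((((Q → P) → P) → P) → P) → P) → P) → Q) → ¬P) → Q) → P) → P): 0.9 ≤ 0.9, so result = 1
((((((((((((Q → P) → P) → P) → P) → P) → P) → Q) → ¬P) → Q) → P) → P) → Q): 1 > 0.2, so result = 0.2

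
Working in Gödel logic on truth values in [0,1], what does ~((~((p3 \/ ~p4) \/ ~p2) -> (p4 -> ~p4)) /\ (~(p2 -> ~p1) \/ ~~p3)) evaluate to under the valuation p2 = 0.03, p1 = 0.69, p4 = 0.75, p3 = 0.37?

~p4: Gödel ¬ of 0.75 = 0 (operand ≠ 0)
(p3 \/ ~p4) = max(0.37, 0) = 0.37
~p2: Gödel ¬ of 0.03 = 0 (operand ≠ 0)
((p3 \/ ~p4) \/ ~p2) = max(0.37, 0) = 0.37
~((p3 \/ ~p4) \/ ~p2): Gödel ¬ of 0.37 = 0 (operand ≠ 0)
~p4: Gödel ¬ of 0.75 = 0 (operand ≠ 0)
(p4 -> ~p4): 0.75 > 0, so result = 0
(~((p3 \/ ~p4) \/ ~p2) -> (p4 -> ~p4)): 0 ≤ 0, so result = 1
~p1: Gödel ¬ of 0.69 = 0 (operand ≠ 0)
(p2 -> ~p1): 0.03 > 0, so result = 0
~(p2 -> ~p1): Gödel ¬ of 0 = 1 (operand is 0)
~p3: Gödel ¬ of 0.37 = 0 (operand ≠ 0)
~~p3: Gödel ¬ of 0 = 1 (operand is 0)
(~(p2 -> ~p1) \/ ~~p3) = max(1, 1) = 1
((~((p3 \/ ~p4) \/ ~p2) -> (p4 -> ~p4)) /\ (~(p2 -> ~p1) \/ ~~p3)) = min(1, 1) = 1
~((~((p3 \/ ~p4) \/ ~p2) -> (p4 -> ~p4)) /\ (~(p2 -> ~p1) \/ ~~p3)): Gödel ¬ of 1 = 0 (operand ≠ 0)

0.00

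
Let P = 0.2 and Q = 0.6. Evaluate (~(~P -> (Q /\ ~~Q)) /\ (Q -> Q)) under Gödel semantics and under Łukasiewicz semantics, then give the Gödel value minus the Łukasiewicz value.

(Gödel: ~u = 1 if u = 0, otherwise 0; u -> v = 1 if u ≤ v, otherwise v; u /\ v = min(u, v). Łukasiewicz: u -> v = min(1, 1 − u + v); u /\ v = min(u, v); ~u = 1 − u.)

-0.20

Gödel evaluation:
  ~P: Gödel ¬ of 0.2 = 0 (operand ≠ 0)
  ~Q: Gödel ¬ of 0.6 = 0 (operand ≠ 0)
  ~~Q: Gödel ¬ of 0 = 1 (operand is 0)
  (Q /\ ~~Q) = min(0.6, 1) = 0.6
  (~P -> (Q /\ ~~Q)): 0 ≤ 0.6, so result = 1
  ~(~P -> (Q /\ ~~Q)): Gödel ¬ of 1 = 0 (operand ≠ 0)
  (Q -> Q): 0.6 ≤ 0.6, so result = 1
  (~(~P -> (Q /\ ~~Q)) /\ (Q -> Q)) = min(0, 1) = 0
  Gödel value = 0
Łukasiewicz evaluation:
  ~P: Łukasiewicz ¬ gives 1 − 0.2 = 0.8
  ~Q: Łukasiewicz ¬ gives 1 − 0.6 = 0.4
  ~~Q: Łukasiewicz ¬ gives 1 − 0.4 = 0.6
  (Q /\ ~~Q) = min(0.6, 0.6) = 0.6
  (~P -> (Q /\ ~~Q)): min(1, 1 − 0.8 + 0.6) = 0.8
  ~(~P -> (Q /\ ~~Q)): Łukasiewicz ¬ gives 1 − 0.8 = 0.2
  (Q -> Q): min(1, 1 − 0.6 + 0.6) = 1
  (~(~P -> (Q /\ ~~Q)) /\ (Q -> Q)) = min(0.2, 1) = 0.2
  Łukasiewicz value = 0.2
Difference: 0 − 0.2 = -0.20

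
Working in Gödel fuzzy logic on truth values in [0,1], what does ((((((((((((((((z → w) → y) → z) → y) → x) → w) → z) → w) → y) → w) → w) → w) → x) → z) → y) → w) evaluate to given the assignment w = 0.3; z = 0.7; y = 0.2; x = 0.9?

1.00

(z → w): 0.7 > 0.3, so result = 0.3
((z → w) → y): 0.3 > 0.2, so result = 0.2
(((z → w) → y) → z): 0.2 ≤ 0.7, so result = 1
((((z → w) → y) → z) → y): 1 > 0.2, so result = 0.2
(((((z → w) → y) → z) → y) → x): 0.2 ≤ 0.9, so result = 1
((((((z → w) → y) → z) → y) → x) → w): 1 > 0.3, so result = 0.3
(((((((z → w) → y) → z) → y) → x) → w) → z): 0.3 ≤ 0.7, so result = 1
((((((((z → w) → y) → z) → y) → x) → w) → z) → w): 1 > 0.3, so result = 0.3
(((((((((z → w) → y) → z) → y) → x) → w) → z) → w) → y): 0.3 > 0.2, so result = 0.2
((((((((((z → w) → y) → z) → y) → x) → w) → z) → w) → y) → w): 0.2 ≤ 0.3, so result = 1
(((((((((((z → w) → y) → z) → y) → x) → w) → z) → w) → y) → w) → w): 1 > 0.3, so result = 0.3
((((((((((((z → w) → y) → z) → y) → x) → w) → z) → w) → y) → w) → w) → w): 0.3 ≤ 0.3, so result = 1
(((((((((((((z → w) → y) → z) → y) → x) → w) → z) → w) → y) → w) → w) → w) → x): 1 > 0.9, so result = 0.9
((((((((((((((z → w) → y) → z) → y) → x) → w) → z) → w) → y) → w) → w) → w) → x) → z): 0.9 > 0.7, so result = 0.7
(((((((((((((((z → w) → y) → z) → y) → x) → w) → z) → w) → y) → w) → w) → w) → x) → z) → y): 0.7 > 0.2, so result = 0.2
((((((((((((((((z → w) → y) → z) → y) → x) → w) → z) → w) → y) → w) → w) → w) → x) → z) → y) → w): 0.2 ≤ 0.3, so result = 1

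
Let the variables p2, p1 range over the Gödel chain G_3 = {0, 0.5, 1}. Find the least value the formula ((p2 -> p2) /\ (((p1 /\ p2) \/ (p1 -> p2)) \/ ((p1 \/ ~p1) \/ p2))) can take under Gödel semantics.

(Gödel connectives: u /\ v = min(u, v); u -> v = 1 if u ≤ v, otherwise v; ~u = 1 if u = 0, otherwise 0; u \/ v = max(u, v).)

The minimum is attained at p2 = 0, p1 = 0.5:
  (p2 -> p2): 0 ≤ 0, so result = 1
  (p1 /\ p2) = min(0.5, 0) = 0
  (p1 -> p2): 0.5 > 0, so result = 0
  ((p1 /\ p2) \/ (p1 -> p2)) = max(0, 0) = 0
  ~p1: Gödel ¬ of 0.5 = 0 (operand ≠ 0)
  (p1 \/ ~p1) = max(0.5, 0) = 0.5
  ((p1 \/ ~p1) \/ p2) = max(0.5, 0) = 0.5
  (((p1 /\ p2) \/ (p1 -> p2)) \/ ((p1 \/ ~p1) \/ p2)) = max(0, 0.5) = 0.5
  ((p2 -> p2) /\ (((p1 /\ p2) \/ (p1 -> p2)) \/ ((p1 \/ ~p1) \/ p2))) = min(1, 0.5) = 0.5
Checking all 9 assignments confirms none give a value below 0.50.

0.50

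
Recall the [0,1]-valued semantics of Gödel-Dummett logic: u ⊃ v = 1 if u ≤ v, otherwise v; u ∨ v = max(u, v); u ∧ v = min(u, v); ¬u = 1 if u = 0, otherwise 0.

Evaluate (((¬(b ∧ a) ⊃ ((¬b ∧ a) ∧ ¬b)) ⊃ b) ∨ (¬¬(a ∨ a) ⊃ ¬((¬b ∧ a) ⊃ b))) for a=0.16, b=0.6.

(b ∧ a) = min(0.6, 0.16) = 0.16
¬(b ∧ a): Gödel ¬ of 0.16 = 0 (operand ≠ 0)
¬b: Gödel ¬ of 0.6 = 0 (operand ≠ 0)
(¬b ∧ a) = min(0, 0.16) = 0
¬b: Gödel ¬ of 0.6 = 0 (operand ≠ 0)
((¬b ∧ a) ∧ ¬b) = min(0, 0) = 0
(¬(b ∧ a) ⊃ ((¬b ∧ a) ∧ ¬b)): 0 ≤ 0, so result = 1
((¬(b ∧ a) ⊃ ((¬b ∧ a) ∧ ¬b)) ⊃ b): 1 > 0.6, so result = 0.6
(a ∨ a) = max(0.16, 0.16) = 0.16
¬(a ∨ a): Gödel ¬ of 0.16 = 0 (operand ≠ 0)
¬¬(a ∨ a): Gödel ¬ of 0 = 1 (operand is 0)
¬b: Gödel ¬ of 0.6 = 0 (operand ≠ 0)
(¬b ∧ a) = min(0, 0.16) = 0
((¬b ∧ a) ⊃ b): 0 ≤ 0.6, so result = 1
¬((¬b ∧ a) ⊃ b): Gödel ¬ of 1 = 0 (operand ≠ 0)
(¬¬(a ∨ a) ⊃ ¬((¬b ∧ a) ⊃ b)): 1 > 0, so result = 0
(((¬(b ∧ a) ⊃ ((¬b ∧ a) ∧ ¬b)) ⊃ b) ∨ (¬¬(a ∨ a) ⊃ ¬((¬b ∧ a) ⊃ b))) = max(0.6, 0) = 0.6

0.60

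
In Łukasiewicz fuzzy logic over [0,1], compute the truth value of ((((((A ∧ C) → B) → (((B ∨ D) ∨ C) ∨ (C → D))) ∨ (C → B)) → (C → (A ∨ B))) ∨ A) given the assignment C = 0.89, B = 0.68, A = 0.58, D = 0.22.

(A ∧ C) = min(0.58, 0.89) = 0.58
((A ∧ C) → B): min(1, 1 − 0.58 + 0.68) = 1
(B ∨ D) = max(0.68, 0.22) = 0.68
((B ∨ D) ∨ C) = max(0.68, 0.89) = 0.89
(C → D): min(1, 1 − 0.89 + 0.22) = 0.33
(((B ∨ D) ∨ C) ∨ (C → D)) = max(0.89, 0.33) = 0.89
(((A ∧ C) → B) → (((B ∨ D) ∨ C) ∨ (C → D))): min(1, 1 − 1 + 0.89) = 0.89
(C → B): min(1, 1 − 0.89 + 0.68) = 0.79
((((A ∧ C) → B) → (((B ∨ D) ∨ C) ∨ (C → D))) ∨ (C → B)) = max(0.89, 0.79) = 0.89
(A ∨ B) = max(0.58, 0.68) = 0.68
(C → (A ∨ B)): min(1, 1 − 0.89 + 0.68) = 0.79
(((((A ∧ C) → B) → (((B ∨ D) ∨ C) ∨ (C → D))) ∨ (C → B)) → (C → (A ∨ B))): min(1, 1 − 0.89 + 0.79) = 0.9
((((((A ∧ C) → B) → (((B ∨ D) ∨ C) ∨ (C → D))) ∨ (C → B)) → (C → (A ∨ B))) ∨ A) = max(0.9, 0.58) = 0.9

0.90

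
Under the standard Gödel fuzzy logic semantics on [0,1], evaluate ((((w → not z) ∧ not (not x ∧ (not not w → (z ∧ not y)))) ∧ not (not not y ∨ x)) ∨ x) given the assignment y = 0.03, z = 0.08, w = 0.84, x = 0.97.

not z: Gödel ¬ of 0.08 = 0 (operand ≠ 0)
(w → not z): 0.84 > 0, so result = 0
not x: Gödel ¬ of 0.97 = 0 (operand ≠ 0)
not w: Gödel ¬ of 0.84 = 0 (operand ≠ 0)
not not w: Gödel ¬ of 0 = 1 (operand is 0)
not y: Gödel ¬ of 0.03 = 0 (operand ≠ 0)
(z ∧ not y) = min(0.08, 0) = 0
(not not w → (z ∧ not y)): 1 > 0, so result = 0
(not x ∧ (not not w → (z ∧ not y))) = min(0, 0) = 0
not (not x ∧ (not not w → (z ∧ not y))): Gödel ¬ of 0 = 1 (operand is 0)
((w → not z) ∧ not (not x ∧ (not not w → (z ∧ not y)))) = min(0, 1) = 0
not y: Gödel ¬ of 0.03 = 0 (operand ≠ 0)
not not y: Gödel ¬ of 0 = 1 (operand is 0)
(not not y ∨ x) = max(1, 0.97) = 1
not (not not y ∨ x): Gödel ¬ of 1 = 0 (operand ≠ 0)
(((w → not z) ∧ not (not x ∧ (not not w → (z ∧ not y)))) ∧ not (not not y ∨ x)) = min(0, 0) = 0
((((w → not z) ∧ not (not x ∧ (not not w → (z ∧ not y)))) ∧ not (not not y ∨ x)) ∨ x) = max(0, 0.97) = 0.97

0.97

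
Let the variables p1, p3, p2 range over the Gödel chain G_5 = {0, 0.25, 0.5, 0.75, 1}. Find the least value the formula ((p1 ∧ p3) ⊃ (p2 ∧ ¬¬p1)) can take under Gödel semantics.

0.00

The minimum is attained at p1 = 0.25, p3 = 0.25, p2 = 0:
  (p1 ∧ p3) = min(0.25, 0.25) = 0.25
  ¬p1: Gödel ¬ of 0.25 = 0 (operand ≠ 0)
  ¬¬p1: Gödel ¬ of 0 = 1 (operand is 0)
  (p2 ∧ ¬¬p1) = min(0, 1) = 0
  ((p1 ∧ p3) ⊃ (p2 ∧ ¬¬p1)): 0.25 > 0, so result = 0
Checking all 125 assignments confirms none give a value below 0.00.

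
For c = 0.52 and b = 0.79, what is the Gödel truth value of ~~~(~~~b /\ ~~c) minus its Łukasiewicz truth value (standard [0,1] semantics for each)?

0.21

Gödel evaluation:
  ~b: Gödel ¬ of 0.79 = 0 (operand ≠ 0)
  ~~b: Gödel ¬ of 0 = 1 (operand is 0)
  ~~~b: Gödel ¬ of 1 = 0 (operand ≠ 0)
  ~c: Gödel ¬ of 0.52 = 0 (operand ≠ 0)
  ~~c: Gödel ¬ of 0 = 1 (operand is 0)
  (~~~b /\ ~~c) = min(0, 1) = 0
  ~(~~~b /\ ~~c): Gödel ¬ of 0 = 1 (operand is 0)
  ~~(~~~b /\ ~~c): Gödel ¬ of 1 = 0 (operand ≠ 0)
  ~~~(~~~b /\ ~~c): Gödel ¬ of 0 = 1 (operand is 0)
  Gödel value = 1
Łukasiewicz evaluation:
  ~b: Łukasiewicz ¬ gives 1 − 0.79 = 0.21
  ~~b: Łukasiewicz ¬ gives 1 − 0.21 = 0.79
  ~~~b: Łukasiewicz ¬ gives 1 − 0.79 = 0.21
  ~c: Łukasiewicz ¬ gives 1 − 0.52 = 0.48
  ~~c: Łukasiewicz ¬ gives 1 − 0.48 = 0.52
  (~~~b /\ ~~c) = min(0.21, 0.52) = 0.21
  ~(~~~b /\ ~~c): Łukasiewicz ¬ gives 1 − 0.21 = 0.79
  ~~(~~~b /\ ~~c): Łukasiewicz ¬ gives 1 − 0.79 = 0.21
  ~~~(~~~b /\ ~~c): Łukasiewicz ¬ gives 1 − 0.21 = 0.79
  Łukasiewicz value = 0.79
Difference: 1 − 0.79 = 0.21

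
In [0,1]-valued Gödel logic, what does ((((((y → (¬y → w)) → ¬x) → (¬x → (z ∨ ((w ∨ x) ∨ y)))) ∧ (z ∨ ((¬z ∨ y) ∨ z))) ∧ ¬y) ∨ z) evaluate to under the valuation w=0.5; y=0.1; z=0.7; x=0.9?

¬y: Gödel ¬ of 0.1 = 0 (operand ≠ 0)
(¬y → w): 0 ≤ 0.5, so result = 1
(y → (¬y → w)): 0.1 ≤ 1, so result = 1
¬x: Gödel ¬ of 0.9 = 0 (operand ≠ 0)
((y → (¬y → w)) → ¬x): 1 > 0, so result = 0
¬x: Gödel ¬ of 0.9 = 0 (operand ≠ 0)
(w ∨ x) = max(0.5, 0.9) = 0.9
((w ∨ x) ∨ y) = max(0.9, 0.1) = 0.9
(z ∨ ((w ∨ x) ∨ y)) = max(0.7, 0.9) = 0.9
(¬x → (z ∨ ((w ∨ x) ∨ y))): 0 ≤ 0.9, so result = 1
(((y → (¬y → w)) → ¬x) → (¬x → (z ∨ ((w ∨ x) ∨ y)))): 0 ≤ 1, so result = 1
¬z: Gödel ¬ of 0.7 = 0 (operand ≠ 0)
(¬z ∨ y) = max(0, 0.1) = 0.1
((¬z ∨ y) ∨ z) = max(0.1, 0.7) = 0.7
(z ∨ ((¬z ∨ y) ∨ z)) = max(0.7, 0.7) = 0.7
((((y → (¬y → w)) → ¬x) → (¬x → (z ∨ ((w ∨ x) ∨ y)))) ∧ (z ∨ ((¬z ∨ y) ∨ z))) = min(1, 0.7) = 0.7
¬y: Gödel ¬ of 0.1 = 0 (operand ≠ 0)
(((((y → (¬y → w)) → ¬x) → (¬x → (z ∨ ((w ∨ x) ∨ y)))) ∧ (z ∨ ((¬z ∨ y) ∨ z))) ∧ ¬y) = min(0.7, 0) = 0
((((((y → (¬y → w)) → ¬x) → (¬x → (z ∨ ((w ∨ x) ∨ y)))) ∧ (z ∨ ((¬z ∨ y) ∨ z))) ∧ ¬y) ∨ z) = max(0, 0.7) = 0.7

0.70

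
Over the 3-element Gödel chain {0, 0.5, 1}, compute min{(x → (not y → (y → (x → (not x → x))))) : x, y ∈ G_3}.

1.00

Every assignment gives 1. For instance at x = 0, y = 0:
  not y: Gödel ¬ of 0 = 1 (operand is 0)
  not x: Gödel ¬ of 0 = 1 (operand is 0)
  (not x → x): 1 > 0, so result = 0
  (x → (not x → x)): 0 ≤ 0, so result = 1
  (y → (x → (not x → x))): 0 ≤ 1, so result = 1
  (not y → (y → (x → (not x → x)))): 1 ≤ 1, so result = 1
  (x → (not y → (y → (x → (not x → x))))): 0 ≤ 1, so result = 1
All 9 assignments give value 1 — the formula is a G_3-tautology.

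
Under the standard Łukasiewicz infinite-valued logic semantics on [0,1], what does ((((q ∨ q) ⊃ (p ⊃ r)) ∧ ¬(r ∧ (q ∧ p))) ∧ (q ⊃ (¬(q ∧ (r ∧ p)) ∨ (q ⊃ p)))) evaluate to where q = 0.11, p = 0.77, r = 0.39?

(q ∨ q) = max(0.11, 0.11) = 0.11
(p ⊃ r): min(1, 1 − 0.77 + 0.39) = 0.62
((q ∨ q) ⊃ (p ⊃ r)): min(1, 1 − 0.11 + 0.62) = 1
(q ∧ p) = min(0.11, 0.77) = 0.11
(r ∧ (q ∧ p)) = min(0.39, 0.11) = 0.11
¬(r ∧ (q ∧ p)): Łukasiewicz ¬ gives 1 − 0.11 = 0.89
(((q ∨ q) ⊃ (p ⊃ r)) ∧ ¬(r ∧ (q ∧ p))) = min(1, 0.89) = 0.89
(r ∧ p) = min(0.39, 0.77) = 0.39
(q ∧ (r ∧ p)) = min(0.11, 0.39) = 0.11
¬(q ∧ (r ∧ p)): Łukasiewicz ¬ gives 1 − 0.11 = 0.89
(q ⊃ p): min(1, 1 − 0.11 + 0.77) = 1
(¬(q ∧ (r ∧ p)) ∨ (q ⊃ p)) = max(0.89, 1) = 1
(q ⊃ (¬(q ∧ (r ∧ p)) ∨ (q ⊃ p))): min(1, 1 − 0.11 + 1) = 1
((((q ∨ q) ⊃ (p ⊃ r)) ∧ ¬(r ∧ (q ∧ p))) ∧ (q ⊃ (¬(q ∧ (r ∧ p)) ∨ (q ⊃ p)))) = min(0.89, 1) = 0.89

0.89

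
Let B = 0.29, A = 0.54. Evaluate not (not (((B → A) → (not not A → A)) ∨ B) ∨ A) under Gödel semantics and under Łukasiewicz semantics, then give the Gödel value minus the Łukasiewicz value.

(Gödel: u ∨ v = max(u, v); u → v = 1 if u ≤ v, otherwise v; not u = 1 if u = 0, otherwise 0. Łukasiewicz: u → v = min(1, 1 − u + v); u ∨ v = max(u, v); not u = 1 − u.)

Gödel evaluation:
  (B → A): 0.29 ≤ 0.54, so result = 1
  not A: Gödel ¬ of 0.54 = 0 (operand ≠ 0)
  not not A: Gödel ¬ of 0 = 1 (operand is 0)
  (not not A → A): 1 > 0.54, so result = 0.54
  ((B → A) → (not not A → A)): 1 > 0.54, so result = 0.54
  (((B → A) → (not not A → A)) ∨ B) = max(0.54, 0.29) = 0.54
  not (((B → A) → (not not A → A)) ∨ B): Gödel ¬ of 0.54 = 0 (operand ≠ 0)
  (not (((B → A) → (not not A → A)) ∨ B) ∨ A) = max(0, 0.54) = 0.54
  not (not (((B → A) → (not not A → A)) ∨ B) ∨ A): Gödel ¬ of 0.54 = 0 (operand ≠ 0)
  Gödel value = 0
Łukasiewicz evaluation:
  (B → A): min(1, 1 − 0.29 + 0.54) = 1
  not A: Łukasiewicz ¬ gives 1 − 0.54 = 0.46
  not not A: Łukasiewicz ¬ gives 1 − 0.46 = 0.54
  (not not A → A): min(1, 1 − 0.54 + 0.54) = 1
  ((B → A) → (not not A → A)): min(1, 1 − 1 + 1) = 1
  (((B → A) → (not not A → A)) ∨ B) = max(1, 0.29) = 1
  not (((B → A) → (not not A → A)) ∨ B): Łukasiewicz ¬ gives 1 − 1 = 0
  (not (((B → A) → (not not A → A)) ∨ B) ∨ A) = max(0, 0.54) = 0.54
  not (not (((B → A) → (not not A → A)) ∨ B) ∨ A): Łukasiewicz ¬ gives 1 − 0.54 = 0.46
  Łukasiewicz value = 0.46
Difference: 0 − 0.46 = -0.46

-0.46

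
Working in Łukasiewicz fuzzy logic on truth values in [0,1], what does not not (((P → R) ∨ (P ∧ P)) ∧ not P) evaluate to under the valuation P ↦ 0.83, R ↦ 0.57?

(P → R): min(1, 1 − 0.83 + 0.57) = 0.74
(P ∧ P) = min(0.83, 0.83) = 0.83
((P → R) ∨ (P ∧ P)) = max(0.74, 0.83) = 0.83
not P: Łukasiewicz ¬ gives 1 − 0.83 = 0.17
(((P → R) ∨ (P ∧ P)) ∧ not P) = min(0.83, 0.17) = 0.17
not (((P → R) ∨ (P ∧ P)) ∧ not P): Łukasiewicz ¬ gives 1 − 0.17 = 0.83
not not (((P → R) ∨ (P ∧ P)) ∧ not P): Łukasiewicz ¬ gives 1 − 0.83 = 0.17

0.17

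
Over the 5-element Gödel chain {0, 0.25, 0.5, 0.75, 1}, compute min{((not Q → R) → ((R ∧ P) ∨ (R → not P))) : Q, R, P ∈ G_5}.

The minimum is attained at Q = 0, R = 0.5, P = 0.25:
  not Q: Gödel ¬ of 0 = 1 (operand is 0)
  (not Q → R): 1 > 0.5, so result = 0.5
  (R ∧ P) = min(0.5, 0.25) = 0.25
  not P: Gödel ¬ of 0.25 = 0 (operand ≠ 0)
  (R → not P): 0.5 > 0, so result = 0
  ((R ∧ P) ∨ (R → not P)) = max(0.25, 0) = 0.25
  ((not Q → R) → ((R ∧ P) ∨ (R → not P))): 0.5 > 0.25, so result = 0.25
Checking all 125 assignments confirms none give a value below 0.25.

0.25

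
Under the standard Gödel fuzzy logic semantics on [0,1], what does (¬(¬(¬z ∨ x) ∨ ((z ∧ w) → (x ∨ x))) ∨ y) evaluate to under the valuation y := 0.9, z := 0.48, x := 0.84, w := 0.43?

¬z: Gödel ¬ of 0.48 = 0 (operand ≠ 0)
(¬z ∨ x) = max(0, 0.84) = 0.84
¬(¬z ∨ x): Gödel ¬ of 0.84 = 0 (operand ≠ 0)
(z ∧ w) = min(0.48, 0.43) = 0.43
(x ∨ x) = max(0.84, 0.84) = 0.84
((z ∧ w) → (x ∨ x)): 0.43 ≤ 0.84, so result = 1
(¬(¬z ∨ x) ∨ ((z ∧ w) → (x ∨ x))) = max(0, 1) = 1
¬(¬(¬z ∨ x) ∨ ((z ∧ w) → (x ∨ x))): Gödel ¬ of 1 = 0 (operand ≠ 0)
(¬(¬(¬z ∨ x) ∨ ((z ∧ w) → (x ∨ x))) ∨ y) = max(0, 0.9) = 0.9

0.90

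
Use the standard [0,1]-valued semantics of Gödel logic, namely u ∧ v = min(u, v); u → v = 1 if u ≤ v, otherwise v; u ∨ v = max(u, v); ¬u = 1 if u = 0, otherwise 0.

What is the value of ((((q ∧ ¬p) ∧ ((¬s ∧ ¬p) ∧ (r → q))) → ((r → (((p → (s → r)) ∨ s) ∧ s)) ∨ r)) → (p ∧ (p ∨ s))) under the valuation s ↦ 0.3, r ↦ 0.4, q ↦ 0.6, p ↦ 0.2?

0.20

¬p: Gödel ¬ of 0.2 = 0 (operand ≠ 0)
(q ∧ ¬p) = min(0.6, 0) = 0
¬s: Gödel ¬ of 0.3 = 0 (operand ≠ 0)
¬p: Gödel ¬ of 0.2 = 0 (operand ≠ 0)
(¬s ∧ ¬p) = min(0, 0) = 0
(r → q): 0.4 ≤ 0.6, so result = 1
((¬s ∧ ¬p) ∧ (r → q)) = min(0, 1) = 0
((q ∧ ¬p) ∧ ((¬s ∧ ¬p) ∧ (r → q))) = min(0, 0) = 0
(s → r): 0.3 ≤ 0.4, so result = 1
(p → (s → r)): 0.2 ≤ 1, so result = 1
((p → (s → r)) ∨ s) = max(1, 0.3) = 1
(((p → (s → r)) ∨ s) ∧ s) = min(1, 0.3) = 0.3
(r → (((p → (s → r)) ∨ s) ∧ s)): 0.4 > 0.3, so result = 0.3
((r → (((p → (s → r)) ∨ s) ∧ s)) ∨ r) = max(0.3, 0.4) = 0.4
(((q ∧ ¬p) ∧ ((¬s ∧ ¬p) ∧ (r → q))) → ((r → (((p → (s → r)) ∨ s) ∧ s)) ∨ r)): 0 ≤ 0.4, so result = 1
(p ∨ s) = max(0.2, 0.3) = 0.3
(p ∧ (p ∨ s)) = min(0.2, 0.3) = 0.2
((((q ∧ ¬p) ∧ ((¬s ∧ ¬p) ∧ (r → q))) → ((r → (((p → (s → r)) ∨ s) ∧ s)) ∨ r)) → (p ∧ (p ∨ s))): 1 > 0.2, so result = 0.2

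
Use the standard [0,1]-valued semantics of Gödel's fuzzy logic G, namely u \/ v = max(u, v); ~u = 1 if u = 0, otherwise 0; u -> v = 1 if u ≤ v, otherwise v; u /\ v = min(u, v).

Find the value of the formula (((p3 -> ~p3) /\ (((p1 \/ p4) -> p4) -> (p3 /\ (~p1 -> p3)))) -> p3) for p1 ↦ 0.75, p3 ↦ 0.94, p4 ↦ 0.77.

1.00

~p3: Gödel ¬ of 0.94 = 0 (operand ≠ 0)
(p3 -> ~p3): 0.94 > 0, so result = 0
(p1 \/ p4) = max(0.75, 0.77) = 0.77
((p1 \/ p4) -> p4): 0.77 ≤ 0.77, so result = 1
~p1: Gödel ¬ of 0.75 = 0 (operand ≠ 0)
(~p1 -> p3): 0 ≤ 0.94, so result = 1
(p3 /\ (~p1 -> p3)) = min(0.94, 1) = 0.94
(((p1 \/ p4) -> p4) -> (p3 /\ (~p1 -> p3))): 1 > 0.94, so result = 0.94
((p3 -> ~p3) /\ (((p1 \/ p4) -> p4) -> (p3 /\ (~p1 -> p3)))) = min(0, 0.94) = 0
(((p3 -> ~p3) /\ (((p1 \/ p4) -> p4) -> (p3 /\ (~p1 -> p3)))) -> p3): 0 ≤ 0.94, so result = 1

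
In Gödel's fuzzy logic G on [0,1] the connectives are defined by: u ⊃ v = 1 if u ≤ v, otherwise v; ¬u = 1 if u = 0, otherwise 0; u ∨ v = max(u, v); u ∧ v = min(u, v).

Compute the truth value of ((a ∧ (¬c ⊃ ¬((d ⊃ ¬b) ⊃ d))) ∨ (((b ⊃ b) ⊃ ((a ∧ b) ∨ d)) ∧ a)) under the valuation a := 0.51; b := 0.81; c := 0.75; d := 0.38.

¬c: Gödel ¬ of 0.75 = 0 (operand ≠ 0)
¬b: Gödel ¬ of 0.81 = 0 (operand ≠ 0)
(d ⊃ ¬b): 0.38 > 0, so result = 0
((d ⊃ ¬b) ⊃ d): 0 ≤ 0.38, so result = 1
¬((d ⊃ ¬b) ⊃ d): Gödel ¬ of 1 = 0 (operand ≠ 0)
(¬c ⊃ ¬((d ⊃ ¬b) ⊃ d)): 0 ≤ 0, so result = 1
(a ∧ (¬c ⊃ ¬((d ⊃ ¬b) ⊃ d))) = min(0.51, 1) = 0.51
(b ⊃ b): 0.81 ≤ 0.81, so result = 1
(a ∧ b) = min(0.51, 0.81) = 0.51
((a ∧ b) ∨ d) = max(0.51, 0.38) = 0.51
((b ⊃ b) ⊃ ((a ∧ b) ∨ d)): 1 > 0.51, so result = 0.51
(((b ⊃ b) ⊃ ((a ∧ b) ∨ d)) ∧ a) = min(0.51, 0.51) = 0.51
((a ∧ (¬c ⊃ ¬((d ⊃ ¬b) ⊃ d))) ∨ (((b ⊃ b) ⊃ ((a ∧ b) ∨ d)) ∧ a)) = max(0.51, 0.51) = 0.51

0.51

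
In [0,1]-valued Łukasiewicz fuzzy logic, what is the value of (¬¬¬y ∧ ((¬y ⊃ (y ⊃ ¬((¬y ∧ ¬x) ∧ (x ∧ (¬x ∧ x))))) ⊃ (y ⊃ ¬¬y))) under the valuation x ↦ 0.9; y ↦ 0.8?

0.20

¬y: Łukasiewicz ¬ gives 1 − 0.8 = 0.2
¬¬y: Łukasiewicz ¬ gives 1 − 0.2 = 0.8
¬¬¬y: Łukasiewicz ¬ gives 1 − 0.8 = 0.2
¬y: Łukasiewicz ¬ gives 1 − 0.8 = 0.2
¬y: Łukasiewicz ¬ gives 1 − 0.8 = 0.2
¬x: Łukasiewicz ¬ gives 1 − 0.9 = 0.1
(¬y ∧ ¬x) = min(0.2, 0.1) = 0.1
¬x: Łukasiewicz ¬ gives 1 − 0.9 = 0.1
(¬x ∧ x) = min(0.1, 0.9) = 0.1
(x ∧ (¬x ∧ x)) = min(0.9, 0.1) = 0.1
((¬y ∧ ¬x) ∧ (x ∧ (¬x ∧ x))) = min(0.1, 0.1) = 0.1
¬((¬y ∧ ¬x) ∧ (x ∧ (¬x ∧ x))): Łukasiewicz ¬ gives 1 − 0.1 = 0.9
(y ⊃ ¬((¬y ∧ ¬x) ∧ (x ∧ (¬x ∧ x)))): min(1, 1 − 0.8 + 0.9) = 1
(¬y ⊃ (y ⊃ ¬((¬y ∧ ¬x) ∧ (x ∧ (¬x ∧ x))))): min(1, 1 − 0.2 + 1) = 1
¬y: Łukasiewicz ¬ gives 1 − 0.8 = 0.2
¬¬y: Łukasiewicz ¬ gives 1 − 0.2 = 0.8
(y ⊃ ¬¬y): min(1, 1 − 0.8 + 0.8) = 1
((¬y ⊃ (y ⊃ ¬((¬y ∧ ¬x) ∧ (x ∧ (¬x ∧ x))))) ⊃ (y ⊃ ¬¬y)): min(1, 1 − 1 + 1) = 1
(¬¬¬y ∧ ((¬y ⊃ (y ⊃ ¬((¬y ∧ ¬x) ∧ (x ∧ (¬x ∧ x))))) ⊃ (y ⊃ ¬¬y))) = min(0.2, 1) = 0.2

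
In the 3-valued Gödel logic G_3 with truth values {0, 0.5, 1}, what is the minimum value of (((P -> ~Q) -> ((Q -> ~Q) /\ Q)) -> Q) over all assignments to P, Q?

The minimum is attained at P = 0.5, Q = 0.5:
  ~Q: Gödel ¬ of 0.5 = 0 (operand ≠ 0)
  (P -> ~Q): 0.5 > 0, so result = 0
  ~Q: Gödel ¬ of 0.5 = 0 (operand ≠ 0)
  (Q -> ~Q): 0.5 > 0, so result = 0
  ((Q -> ~Q) /\ Q) = min(0, 0.5) = 0
  ((P -> ~Q) -> ((Q -> ~Q) /\ Q)): 0 ≤ 0, so result = 1
  (((P -> ~Q) -> ((Q -> ~Q) /\ Q)) -> Q): 1 > 0.5, so result = 0.5
Checking all 9 assignments confirms none give a value below 0.50.

0.50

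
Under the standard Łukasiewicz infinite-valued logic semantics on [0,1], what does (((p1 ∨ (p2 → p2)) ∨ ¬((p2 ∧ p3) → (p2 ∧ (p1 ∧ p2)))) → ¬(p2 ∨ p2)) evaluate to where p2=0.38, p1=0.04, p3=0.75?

(p2 → p2): min(1, 1 − 0.38 + 0.38) = 1
(p1 ∨ (p2 → p2)) = max(0.04, 1) = 1
(p2 ∧ p3) = min(0.38, 0.75) = 0.38
(p1 ∧ p2) = min(0.04, 0.38) = 0.04
(p2 ∧ (p1 ∧ p2)) = min(0.38, 0.04) = 0.04
((p2 ∧ p3) → (p2 ∧ (p1 ∧ p2))): min(1, 1 − 0.38 + 0.04) = 0.66
¬((p2 ∧ p3) → (p2 ∧ (p1 ∧ p2))): Łukasiewicz ¬ gives 1 − 0.66 = 0.34
((p1 ∨ (p2 → p2)) ∨ ¬((p2 ∧ p3) → (p2 ∧ (p1 ∧ p2)))) = max(1, 0.34) = 1
(p2 ∨ p2) = max(0.38, 0.38) = 0.38
¬(p2 ∨ p2): Łukasiewicz ¬ gives 1 − 0.38 = 0.62
(((p1 ∨ (p2 → p2)) ∨ ¬((p2 ∧ p3) → (p2 ∧ (p1 ∧ p2)))) → ¬(p2 ∨ p2)): min(1, 1 − 1 + 0.62) = 0.62

0.62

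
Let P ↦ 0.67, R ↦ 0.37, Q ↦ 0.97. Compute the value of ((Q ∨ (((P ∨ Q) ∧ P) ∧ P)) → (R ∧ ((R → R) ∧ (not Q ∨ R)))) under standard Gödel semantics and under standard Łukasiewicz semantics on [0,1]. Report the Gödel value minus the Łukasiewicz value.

Gödel evaluation:
  (P ∨ Q) = max(0.67, 0.97) = 0.97
  ((P ∨ Q) ∧ P) = min(0.97, 0.67) = 0.67
  (((P ∨ Q) ∧ P) ∧ P) = min(0.67, 0.67) = 0.67
  (Q ∨ (((P ∨ Q) ∧ P) ∧ P)) = max(0.97, 0.67) = 0.97
  (R → R): 0.37 ≤ 0.37, so result = 1
  not Q: Gödel ¬ of 0.97 = 0 (operand ≠ 0)
  (not Q ∨ R) = max(0, 0.37) = 0.37
  ((R → R) ∧ (not Q ∨ R)) = min(1, 0.37) = 0.37
  (R ∧ ((R → R) ∧ (not Q ∨ R))) = min(0.37, 0.37) = 0.37
  ((Q ∨ (((P ∨ Q) ∧ P) ∧ P)) → (R ∧ ((R → R) ∧ (not Q ∨ R)))): 0.97 > 0.37, so result = 0.37
  Gödel value = 0.37
Łukasiewicz evaluation:
  (P ∨ Q) = max(0.67, 0.97) = 0.97
  ((P ∨ Q) ∧ P) = min(0.97, 0.67) = 0.67
  (((P ∨ Q) ∧ P) ∧ P) = min(0.67, 0.67) = 0.67
  (Q ∨ (((P ∨ Q) ∧ P) ∧ P)) = max(0.97, 0.67) = 0.97
  (R → R): min(1, 1 − 0.37 + 0.37) = 1
  not Q: Łukasiewicz ¬ gives 1 − 0.97 = 0.03
  (not Q ∨ R) = max(0.03, 0.37) = 0.37
  ((R → R) ∧ (not Q ∨ R)) = min(1, 0.37) = 0.37
  (R ∧ ((R → R) ∧ (not Q ∨ R))) = min(0.37, 0.37) = 0.37
  ((Q ∨ (((P ∨ Q) ∧ P) ∧ P)) → (R ∧ ((R → R) ∧ (not Q ∨ R)))): min(1, 1 − 0.97 + 0.37) = 0.4
  Łukasiewicz value = 0.4
Difference: 0.37 − 0.4 = -0.03

-0.03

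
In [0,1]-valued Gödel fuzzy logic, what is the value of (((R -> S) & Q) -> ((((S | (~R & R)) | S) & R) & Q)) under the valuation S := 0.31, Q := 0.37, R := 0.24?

0.24

(R -> S): 0.24 ≤ 0.31, so result = 1
((R -> S) & Q) = min(1, 0.37) = 0.37
~R: Gödel ¬ of 0.24 = 0 (operand ≠ 0)
(~R & R) = min(0, 0.24) = 0
(S | (~R & R)) = max(0.31, 0) = 0.31
((S | (~R & R)) | S) = max(0.31, 0.31) = 0.31
(((S | (~R & R)) | S) & R) = min(0.31, 0.24) = 0.24
((((S | (~R & R)) | S) & R) & Q) = min(0.24, 0.37) = 0.24
(((R -> S) & Q) -> ((((S | (~R & R)) | S) & R) & Q)): 0.37 > 0.24, so result = 0.24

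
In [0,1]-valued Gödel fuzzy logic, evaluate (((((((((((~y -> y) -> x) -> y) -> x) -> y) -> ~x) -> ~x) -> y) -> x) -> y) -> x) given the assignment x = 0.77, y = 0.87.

0.77

~y: Gödel ¬ of 0.87 = 0 (operand ≠ 0)
(~y -> y): 0 ≤ 0.87, so result = 1
((~y -> y) -> x): 1 > 0.77, so result = 0.77
(((~y -> y) -> x) -> y): 0.77 ≤ 0.87, so result = 1
((((~y -> y) -> x) -> y) -> x): 1 > 0.77, so result = 0.77
(((((~y -> y) -> x) -> y) -> x) -> y): 0.77 ≤ 0.87, so result = 1
~x: Gödel ¬ of 0.77 = 0 (operand ≠ 0)
((((((~y -> y) -> x) -> y) -> x) -> y) -> ~x): 1 > 0, so result = 0
~x: Gödel ¬ of 0.77 = 0 (operand ≠ 0)
(((((((~y -> y) -> x) -> y) -> x) -> y) -> ~x) -> ~x): 0 ≤ 0, so result = 1
((((((((~y -> y) -> x) -> y) -> x) -> y) -> ~x) -> ~x) -> y): 1 > 0.87, so result = 0.87
(((((((((~y -> y) -> x) -> y) -> x) -> y) -> ~x) -> ~x) -> y) -> x): 0.87 > 0.77, so result = 0.77
((((((((((~y -> y) -> x) -> y) -> x) -> y) -> ~x) -> ~x) -> y) -> x) -> y): 0.77 ≤ 0.87, so result = 1
(((((((((((~y -> y) -> x) -> y) -> x) -> y) -> ~x) -> ~x) -> y) -> x) -> y) -> x): 1 > 0.77, so result = 0.77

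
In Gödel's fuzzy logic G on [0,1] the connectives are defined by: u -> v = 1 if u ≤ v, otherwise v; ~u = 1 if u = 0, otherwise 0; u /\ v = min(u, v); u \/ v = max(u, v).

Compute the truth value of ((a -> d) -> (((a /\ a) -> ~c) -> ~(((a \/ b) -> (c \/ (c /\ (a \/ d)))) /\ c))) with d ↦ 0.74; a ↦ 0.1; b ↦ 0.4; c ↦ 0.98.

(a -> d): 0.1 ≤ 0.74, so result = 1
(a /\ a) = min(0.1, 0.1) = 0.1
~c: Gödel ¬ of 0.98 = 0 (operand ≠ 0)
((a /\ a) -> ~c): 0.1 > 0, so result = 0
(a \/ b) = max(0.1, 0.4) = 0.4
(a \/ d) = max(0.1, 0.74) = 0.74
(c /\ (a \/ d)) = min(0.98, 0.74) = 0.74
(c \/ (c /\ (a \/ d))) = max(0.98, 0.74) = 0.98
((a \/ b) -> (c \/ (c /\ (a \/ d)))): 0.4 ≤ 0.98, so result = 1
(((a \/ b) -> (c \/ (c /\ (a \/ d)))) /\ c) = min(1, 0.98) = 0.98
~(((a \/ b) -> (c \/ (c /\ (a \/ d)))) /\ c): Gödel ¬ of 0.98 = 0 (operand ≠ 0)
(((a /\ a) -> ~c) -> ~(((a \/ b) -> (c \/ (c /\ (a \/ d)))) /\ c)): 0 ≤ 0, so result = 1
((a -> d) -> (((a /\ a) -> ~c) -> ~(((a \/ b) -> (c \/ (c /\ (a \/ d)))) /\ c))): 1 ≤ 1, so result = 1

1.00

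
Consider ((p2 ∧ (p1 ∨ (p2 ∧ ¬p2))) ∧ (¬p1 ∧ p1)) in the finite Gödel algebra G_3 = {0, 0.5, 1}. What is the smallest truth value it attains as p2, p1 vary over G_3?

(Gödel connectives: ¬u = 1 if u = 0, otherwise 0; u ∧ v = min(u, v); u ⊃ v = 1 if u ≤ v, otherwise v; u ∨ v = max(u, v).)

0.00

The minimum is attained at p2 = 0, p1 = 0:
  ¬p2: Gödel ¬ of 0 = 1 (operand is 0)
  (p2 ∧ ¬p2) = min(0, 1) = 0
  (p1 ∨ (p2 ∧ ¬p2)) = max(0, 0) = 0
  (p2 ∧ (p1 ∨ (p2 ∧ ¬p2))) = min(0, 0) = 0
  ¬p1: Gödel ¬ of 0 = 1 (operand is 0)
  (¬p1 ∧ p1) = min(1, 0) = 0
  ((p2 ∧ (p1 ∨ (p2 ∧ ¬p2))) ∧ (¬p1 ∧ p1)) = min(0, 0) = 0
Checking all 9 assignments confirms none give a value below 0.00.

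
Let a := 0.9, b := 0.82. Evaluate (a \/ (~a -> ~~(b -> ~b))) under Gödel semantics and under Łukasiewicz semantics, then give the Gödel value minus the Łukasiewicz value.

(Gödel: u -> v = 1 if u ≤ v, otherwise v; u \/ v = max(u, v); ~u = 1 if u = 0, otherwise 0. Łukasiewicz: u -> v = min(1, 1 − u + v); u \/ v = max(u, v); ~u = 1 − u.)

0.00

Gödel evaluation:
  ~a: Gödel ¬ of 0.9 = 0 (operand ≠ 0)
  ~b: Gödel ¬ of 0.82 = 0 (operand ≠ 0)
  (b -> ~b): 0.82 > 0, so result = 0
  ~(b -> ~b): Gödel ¬ of 0 = 1 (operand is 0)
  ~~(b -> ~b): Gödel ¬ of 1 = 0 (operand ≠ 0)
  (~a -> ~~(b -> ~b)): 0 ≤ 0, so result = 1
  (a \/ (~a -> ~~(b -> ~b))) = max(0.9, 1) = 1
  Gödel value = 1
Łukasiewicz evaluation:
  ~a: Łukasiewicz ¬ gives 1 − 0.9 = 0.1
  ~b: Łukasiewicz ¬ gives 1 − 0.82 = 0.18
  (b -> ~b): min(1, 1 − 0.82 + 0.18) = 0.36
  ~(b -> ~b): Łukasiewicz ¬ gives 1 − 0.36 = 0.64
  ~~(b -> ~b): Łukasiewicz ¬ gives 1 − 0.64 = 0.36
  (~a -> ~~(b -> ~b)): min(1, 1 − 0.1 + 0.36) = 1
  (a \/ (~a -> ~~(b -> ~b))) = max(0.9, 1) = 1
  Łukasiewicz value = 1
Difference: 1 − 1 = 0.00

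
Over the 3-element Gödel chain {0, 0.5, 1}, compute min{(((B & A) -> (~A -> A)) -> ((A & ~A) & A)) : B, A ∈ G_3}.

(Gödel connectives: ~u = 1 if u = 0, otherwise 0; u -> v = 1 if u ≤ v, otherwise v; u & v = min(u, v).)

The minimum is attained at B = 0, A = 0:
  (B & A) = min(0, 0) = 0
  ~A: Gödel ¬ of 0 = 1 (operand is 0)
  (~A -> A): 1 > 0, so result = 0
  ((B & A) -> (~A -> A)): 0 ≤ 0, so result = 1
  ~A: Gödel ¬ of 0 = 1 (operand is 0)
  (A & ~A) = min(0, 1) = 0
  ((A & ~A) & A) = min(0, 0) = 0
  (((B & A) -> (~A -> A)) -> ((A & ~A) & A)): 1 > 0, so result = 0
Checking all 9 assignments confirms none give a value below 0.00.

0.00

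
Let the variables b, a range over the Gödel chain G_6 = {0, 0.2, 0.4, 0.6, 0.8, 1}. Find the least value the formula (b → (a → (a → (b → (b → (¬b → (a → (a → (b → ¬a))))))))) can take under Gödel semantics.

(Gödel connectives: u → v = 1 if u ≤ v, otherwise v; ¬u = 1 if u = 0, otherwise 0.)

1.00

Every assignment gives 1. For instance at b = 0, a = 0:
  ¬b: Gödel ¬ of 0 = 1 (operand is 0)
  ¬a: Gödel ¬ of 0 = 1 (operand is 0)
  (b → ¬a): 0 ≤ 1, so result = 1
  (a → (b → ¬a)): 0 ≤ 1, so result = 1
  (a → (a → (b → ¬a))): 0 ≤ 1, so result = 1
  (¬b → (a → (a → (b → ¬a)))): 1 ≤ 1, so result = 1
  (b → (¬b → (a → (a → (b → ¬a))))): 0 ≤ 1, so result = 1
  (b → (b → (¬b → (a → (a → (b → ¬a)))))): 0 ≤ 1, so result = 1
  (a → (b → (b → (¬b → (a → (a → (b → ¬a))))))): 0 ≤ 1, so result = 1
  (a → (a → (b → (b → (¬b → (a → (a → (b → ¬a)))))))): 0 ≤ 1, so result = 1
  (b → (a → (a → (b → (b → (¬b → (a → (a → (b → ¬a))))))))): 0 ≤ 1, so result = 1
All 36 assignments give value 1 — the formula is a G_6-tautology.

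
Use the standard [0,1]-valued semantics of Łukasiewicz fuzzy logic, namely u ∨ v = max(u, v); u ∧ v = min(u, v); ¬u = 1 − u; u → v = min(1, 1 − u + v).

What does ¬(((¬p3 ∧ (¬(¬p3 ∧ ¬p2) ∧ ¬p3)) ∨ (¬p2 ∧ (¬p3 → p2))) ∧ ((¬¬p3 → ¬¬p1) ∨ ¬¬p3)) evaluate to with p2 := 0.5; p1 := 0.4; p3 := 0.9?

¬p3: Łukasiewicz ¬ gives 1 − 0.9 = 0.1
¬p3: Łukasiewicz ¬ gives 1 − 0.9 = 0.1
¬p2: Łukasiewicz ¬ gives 1 − 0.5 = 0.5
(¬p3 ∧ ¬p2) = min(0.1, 0.5) = 0.1
¬(¬p3 ∧ ¬p2): Łukasiewicz ¬ gives 1 − 0.1 = 0.9
¬p3: Łukasiewicz ¬ gives 1 − 0.9 = 0.1
(¬(¬p3 ∧ ¬p2) ∧ ¬p3) = min(0.9, 0.1) = 0.1
(¬p3 ∧ (¬(¬p3 ∧ ¬p2) ∧ ¬p3)) = min(0.1, 0.1) = 0.1
¬p2: Łukasiewicz ¬ gives 1 − 0.5 = 0.5
¬p3: Łukasiewicz ¬ gives 1 − 0.9 = 0.1
(¬p3 → p2): min(1, 1 − 0.1 + 0.5) = 1
(¬p2 ∧ (¬p3 → p2)) = min(0.5, 1) = 0.5
((¬p3 ∧ (¬(¬p3 ∧ ¬p2) ∧ ¬p3)) ∨ (¬p2 ∧ (¬p3 → p2))) = max(0.1, 0.5) = 0.5
¬p3: Łukasiewicz ¬ gives 1 − 0.9 = 0.1
¬¬p3: Łukasiewicz ¬ gives 1 − 0.1 = 0.9
¬p1: Łukasiewicz ¬ gives 1 − 0.4 = 0.6
¬¬p1: Łukasiewicz ¬ gives 1 − 0.6 = 0.4
(¬¬p3 → ¬¬p1): min(1, 1 − 0.9 + 0.4) = 0.5
¬p3: Łukasiewicz ¬ gives 1 − 0.9 = 0.1
¬¬p3: Łukasiewicz ¬ gives 1 − 0.1 = 0.9
((¬¬p3 → ¬¬p1) ∨ ¬¬p3) = max(0.5, 0.9) = 0.9
(((¬p3 ∧ (¬(¬p3 ∧ ¬p2) ∧ ¬p3)) ∨ (¬p2 ∧ (¬p3 → p2))) ∧ ((¬¬p3 → ¬¬p1) ∨ ¬¬p3)) = min(0.5, 0.9) = 0.5
¬(((¬p3 ∧ (¬(¬p3 ∧ ¬p2) ∧ ¬p3)) ∨ (¬p2 ∧ (¬p3 → p2))) ∧ ((¬¬p3 → ¬¬p1) ∨ ¬¬p3)): Łukasiewicz ¬ gives 1 − 0.5 = 0.5

0.50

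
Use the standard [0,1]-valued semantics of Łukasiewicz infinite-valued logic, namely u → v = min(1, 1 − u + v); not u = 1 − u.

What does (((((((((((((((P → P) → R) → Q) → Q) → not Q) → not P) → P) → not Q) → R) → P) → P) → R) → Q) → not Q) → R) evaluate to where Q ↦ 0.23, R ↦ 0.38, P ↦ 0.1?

(P → P): min(1, 1 − 0.1 + 0.1) = 1
((P → P) → R): min(1, 1 − 1 + 0.38) = 0.38
(((P → P) → R) → Q): min(1, 1 − 0.38 + 0.23) = 0.85
((((P → P) → R) → Q) → Q): min(1, 1 − 0.85 + 0.23) = 0.38
not Q: Łukasiewicz ¬ gives 1 − 0.23 = 0.77
(((((P → P) → R) → Q) → Q) → not Q): min(1, 1 − 0.38 + 0.77) = 1
not P: Łukasiewicz ¬ gives 1 − 0.1 = 0.9
((((((P → P) → R) → Q) → Q) → not Q) → not P): min(1, 1 − 1 + 0.9) = 0.9
(((((((P → P) → R) → Q) → Q) → not Q) → not P) → P): min(1, 1 − 0.9 + 0.1) = 0.2
not Q: Łukasiewicz ¬ gives 1 − 0.23 = 0.77
((((((((P → P) → R) → Q) → Q) → not Q) → not P) → P) → not Q): min(1, 1 − 0.2 + 0.77) = 1
(((((((((P → P) → R) → Q) → Q) → not Q) → not P) → P) → not Q) → R): min(1, 1 − 1 + 0.38) = 0.38
((((((((((P → P) → R) → Q) → Q) → not Q) → not P) → P) → not Q) → R) → P): min(1, 1 − 0.38 + 0.1) = 0.72
(((((((((((P → P) → R) → Q) → Q) → not Q) → not P) → P) → not Q) → R) → P) → P): min(1, 1 − 0.72 + 0.1) = 0.38
((((((((((((P → P) → R) → Q) → Q) → not Q) → not P) → P) → not Q) → R) → P) → P) → R): min(1, 1 − 0.38 + 0.38) = 1
(((((((((((((P → P) → R) → Q) → Q) → not Q) → not P) → P) → not Q) → R) → P) → P) → R) → Q): min(1, 1 − 1 + 0.23) = 0.23
not Q: Łukasiewicz ¬ gives 1 − 0.23 = 0.77
((((((((((((((P → P) → R) → Q) → Q) → not Q) → not P) → P) → not Q) → R) → P) → P) → R) → Q) → not Q): min(1, 1 − 0.23 + 0.77) = 1
(((((((((((((((P → P) → R) → Q) → Q) → not Q) → not P) → P) → not Q) → R) → P) → P) → R) → Q) → not Q) → R): min(1, 1 − 1 + 0.38) = 0.38

0.38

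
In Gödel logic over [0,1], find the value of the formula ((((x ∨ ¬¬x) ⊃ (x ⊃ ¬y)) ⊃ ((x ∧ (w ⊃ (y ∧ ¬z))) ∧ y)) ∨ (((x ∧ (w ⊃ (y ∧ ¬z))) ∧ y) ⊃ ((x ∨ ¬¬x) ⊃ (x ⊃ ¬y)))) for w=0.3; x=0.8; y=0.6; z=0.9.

¬x: Gödel ¬ of 0.8 = 0 (operand ≠ 0)
¬¬x: Gödel ¬ of 0 = 1 (operand is 0)
(x ∨ ¬¬x) = max(0.8, 1) = 1
¬y: Gödel ¬ of 0.6 = 0 (operand ≠ 0)
(x ⊃ ¬y): 0.8 > 0, so result = 0
((x ∨ ¬¬x) ⊃ (x ⊃ ¬y)): 1 > 0, so result = 0
¬z: Gödel ¬ of 0.9 = 0 (operand ≠ 0)
(y ∧ ¬z) = min(0.6, 0) = 0
(w ⊃ (y ∧ ¬z)): 0.3 > 0, so result = 0
(x ∧ (w ⊃ (y ∧ ¬z))) = min(0.8, 0) = 0
((x ∧ (w ⊃ (y ∧ ¬z))) ∧ y) = min(0, 0.6) = 0
(((x ∨ ¬¬x) ⊃ (x ⊃ ¬y)) ⊃ ((x ∧ (w ⊃ (y ∧ ¬z))) ∧ y)): 0 ≤ 0, so result = 1
¬z: Gödel ¬ of 0.9 = 0 (operand ≠ 0)
(y ∧ ¬z) = min(0.6, 0) = 0
(w ⊃ (y ∧ ¬z)): 0.3 > 0, so result = 0
(x ∧ (w ⊃ (y ∧ ¬z))) = min(0.8, 0) = 0
((x ∧ (w ⊃ (y ∧ ¬z))) ∧ y) = min(0, 0.6) = 0
¬x: Gödel ¬ of 0.8 = 0 (operand ≠ 0)
¬¬x: Gödel ¬ of 0 = 1 (operand is 0)
(x ∨ ¬¬x) = max(0.8, 1) = 1
¬y: Gödel ¬ of 0.6 = 0 (operand ≠ 0)
(x ⊃ ¬y): 0.8 > 0, so result = 0
((x ∨ ¬¬x) ⊃ (x ⊃ ¬y)): 1 > 0, so result = 0
(((x ∧ (w ⊃ (y ∧ ¬z))) ∧ y) ⊃ ((x ∨ ¬¬x) ⊃ (x ⊃ ¬y))): 0 ≤ 0, so result = 1
((((x ∨ ¬¬x) ⊃ (x ⊃ ¬y)) ⊃ ((x ∧ (w ⊃ (y ∧ ¬z))) ∧ y)) ∨ (((x ∧ (w ⊃ (y ∧ ¬z))) ∧ y) ⊃ ((x ∨ ¬¬x) ⊃ (x ⊃ ¬y)))) = max(1, 1) = 1

1.00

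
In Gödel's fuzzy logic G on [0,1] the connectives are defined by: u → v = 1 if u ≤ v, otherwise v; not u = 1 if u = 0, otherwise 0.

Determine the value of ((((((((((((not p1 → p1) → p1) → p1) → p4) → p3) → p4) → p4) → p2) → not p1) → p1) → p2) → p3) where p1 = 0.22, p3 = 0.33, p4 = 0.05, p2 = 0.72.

not p1: Gödel ¬ of 0.22 = 0 (operand ≠ 0)
(not p1 → p1): 0 ≤ 0.22, so result = 1
((not p1 → p1) → p1): 1 > 0.22, so result = 0.22
(((not p1 → p1) → p1) → p1): 0.22 ≤ 0.22, so result = 1
((((not p1 → p1) → p1) → p1) → p4): 1 > 0.05, so result = 0.05
(((((not p1 → p1) → p1) → p1) → p4) → p3): 0.05 ≤ 0.33, so result = 1
((((((not p1 → p1) → p1) → p1) → p4) → p3) → p4): 1 > 0.05, so result = 0.05
(((((((not p1 → p1) → p1) → p1) → p4) → p3) → p4) → p4): 0.05 ≤ 0.05, so result = 1
((((((((not p1 → p1) → p1) → p1) → p4) → p3) → p4) → p4) → p2): 1 > 0.72, so result = 0.72
not p1: Gödel ¬ of 0.22 = 0 (operand ≠ 0)
(((((((((not p1 → p1) → p1) → p1) → p4) → p3) → p4) → p4) → p2) → not p1): 0.72 > 0, so result = 0
((((((((((not p1 → p1) → p1) → p1) → p4) → p3) → p4) → p4) → p2) → not p1) → p1): 0 ≤ 0.22, so result = 1
(((((((((((not p1 → p1) → p1) → p1) → p4) → p3) → p4) → p4) → p2) → not p1) → p1) → p2): 1 > 0.72, so result = 0.72
((((((((((((not p1 → p1) → p1) → p1) → p4) → p3) → p4) → p4) → p2) → not p1) → p1) → p2) → p3): 0.72 > 0.33, so result = 0.33

0.33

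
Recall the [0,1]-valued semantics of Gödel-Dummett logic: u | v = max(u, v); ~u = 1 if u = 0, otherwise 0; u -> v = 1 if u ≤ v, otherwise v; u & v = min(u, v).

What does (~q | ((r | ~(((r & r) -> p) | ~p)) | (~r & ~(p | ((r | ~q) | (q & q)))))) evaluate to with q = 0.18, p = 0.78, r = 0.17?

0.17

~q: Gödel ¬ of 0.18 = 0 (operand ≠ 0)
(r & r) = min(0.17, 0.17) = 0.17
((r & r) -> p): 0.17 ≤ 0.78, so result = 1
~p: Gödel ¬ of 0.78 = 0 (operand ≠ 0)
(((r & r) -> p) | ~p) = max(1, 0) = 1
~(((r & r) -> p) | ~p): Gödel ¬ of 1 = 0 (operand ≠ 0)
(r | ~(((r & r) -> p) | ~p)) = max(0.17, 0) = 0.17
~r: Gödel ¬ of 0.17 = 0 (operand ≠ 0)
~q: Gödel ¬ of 0.18 = 0 (operand ≠ 0)
(r | ~q) = max(0.17, 0) = 0.17
(q & q) = min(0.18, 0.18) = 0.18
((r | ~q) | (q & q)) = max(0.17, 0.18) = 0.18
(p | ((r | ~q) | (q & q))) = max(0.78, 0.18) = 0.78
~(p | ((r | ~q) | (q & q))): Gödel ¬ of 0.78 = 0 (operand ≠ 0)
(~r & ~(p | ((r | ~q) | (q & q)))) = min(0, 0) = 0
((r | ~(((r & r) -> p) | ~p)) | (~r & ~(p | ((r | ~q) | (q & q))))) = max(0.17, 0) = 0.17
(~q | ((r | ~(((r & r) -> p) | ~p)) | (~r & ~(p | ((r | ~q) | (q & q)))))) = max(0, 0.17) = 0.17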